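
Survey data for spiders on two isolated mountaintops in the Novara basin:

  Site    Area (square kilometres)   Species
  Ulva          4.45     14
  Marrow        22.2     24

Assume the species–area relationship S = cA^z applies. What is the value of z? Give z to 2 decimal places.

Taking logs: ln S = ln c + z ln A, so z = (ln S₂ − ln S₁)/(ln A₂ − ln A₁).
z = ln(24/14) / ln(22.2/4.45) = ln(1.714) / ln(4.989) = 0.5390 / 1.6072 = 0.3354

0.34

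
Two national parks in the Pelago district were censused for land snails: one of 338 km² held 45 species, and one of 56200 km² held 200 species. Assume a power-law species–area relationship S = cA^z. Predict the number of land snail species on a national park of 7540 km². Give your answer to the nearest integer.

z = ln(200/45) / ln(56200/338) = 1.4917 / 5.1136 = 0.2917
c = 45 / 338^0.2917 = 45 / 5.466 = 8.232
S₃ = 8.232 × 7540^0.2917 = 8.232 × 13.52 ≈ 111.3

111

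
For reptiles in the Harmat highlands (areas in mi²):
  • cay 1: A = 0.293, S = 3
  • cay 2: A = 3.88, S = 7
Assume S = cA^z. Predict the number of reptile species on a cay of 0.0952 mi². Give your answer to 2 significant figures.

z = ln(7/3) / ln(3.88/0.293) = 0.8473 / 2.5834 = 0.3280
c = 3 / 0.293^0.3280 = 3 / 0.6686 = 4.487
S₃ = 4.487 × 0.0952^0.3280 = 4.487 × 0.4624 ≈ 2.075

2.1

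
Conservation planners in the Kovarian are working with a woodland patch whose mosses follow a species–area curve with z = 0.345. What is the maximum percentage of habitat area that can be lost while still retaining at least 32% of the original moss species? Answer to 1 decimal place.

Need (A_new/A_old)^0.345 = 0.32, so A_new/A_old = 0.32^(1/0.345) = 0.32^2.899
ln(A_new/A_old) = ln 0.32 / 0.345 = -1.1394 / 0.345 = -3.3027
A_new/A_old = e^-3.3027 ≈ 0.03678
Fraction that can be lost = 1 − 0.03678 = 0.9632

96.3%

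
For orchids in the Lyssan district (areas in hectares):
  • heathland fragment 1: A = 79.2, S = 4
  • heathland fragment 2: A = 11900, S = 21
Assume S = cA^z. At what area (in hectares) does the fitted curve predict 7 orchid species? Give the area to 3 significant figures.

430 hectares

z = ln(21/4) / ln(11900/79.2) = 1.6582 / 5.0123 = 0.3308
c = 4 / 79.2^0.3308 = 4 / 4.248 = 0.9417
A = (7/0.9417)^(1/0.3308) ⇒ ln A = ln(7.434)/0.3308 = 6.0635
A = e^6.0635 ≈ 429.9 hectares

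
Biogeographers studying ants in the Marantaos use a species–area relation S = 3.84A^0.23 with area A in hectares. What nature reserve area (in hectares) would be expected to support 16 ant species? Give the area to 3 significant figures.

495 hectares

16 = 3.84 × A^0.23  ⇒  A^0.23 = 16/3.84 = 4.167
ln A = ln(4.167) / 0.23 = 1.4271 / 0.23 = 6.2049
A = e^6.2049 ≈ 495.1 hectares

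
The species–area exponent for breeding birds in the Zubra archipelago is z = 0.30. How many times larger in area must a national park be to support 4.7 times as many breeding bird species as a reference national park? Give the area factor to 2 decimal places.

173.91

(A₂/A₁)^0.3 = 4.7, so A₂/A₁ = 4.7^(1/0.3) = 4.7^3.333
ln(A₂/A₁) = ln 4.7 / 0.3 = 1.5476 / 0.3 = 5.1585
A₂/A₁ = e^5.1585 ≈ 173.9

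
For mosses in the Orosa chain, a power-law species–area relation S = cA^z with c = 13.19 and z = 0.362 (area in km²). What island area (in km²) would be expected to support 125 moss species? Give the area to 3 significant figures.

499 km²

125 = 13.19 × A^0.362  ⇒  A^0.362 = 125/13.19 = 9.477
ln A = ln(9.477) / 0.362 = 2.2489 / 0.362 = 6.2123
A = e^6.2123 ≈ 498.9 km²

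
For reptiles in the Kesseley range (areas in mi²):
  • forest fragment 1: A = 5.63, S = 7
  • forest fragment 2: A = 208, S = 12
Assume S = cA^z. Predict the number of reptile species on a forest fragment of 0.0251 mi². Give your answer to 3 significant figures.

3.12

z = ln(12/7) / ln(208/5.63) = 0.5390 / 3.6094 = 0.1493
c = 7 / 5.63^0.1493 = 7 / 1.294 = 5.408
S₃ = 5.408 × 0.0251^0.1493 = 5.408 × 0.5768 ≈ 3.119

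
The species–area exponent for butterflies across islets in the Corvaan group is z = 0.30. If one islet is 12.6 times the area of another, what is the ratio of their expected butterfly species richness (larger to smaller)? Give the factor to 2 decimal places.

S₂/S₁ = (A₂/A₁)^z = 12.6^0.3
ln(S₂/S₁) = 0.3 × ln 12.6 = 0.3 × 2.5337 = 0.7601
S₂/S₁ = e^0.7601 ≈ 2.139

2.14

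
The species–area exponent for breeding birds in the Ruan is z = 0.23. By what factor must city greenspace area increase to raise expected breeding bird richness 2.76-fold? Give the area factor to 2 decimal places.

(A₂/A₁)^0.23 = 2.76, so A₂/A₁ = 2.76^(1/0.23) = 2.76^4.348
ln(A₂/A₁) = ln 2.76 / 0.23 = 1.0152 / 0.23 = 4.4140
A₂/A₁ = e^4.4140 ≈ 82.6

82.60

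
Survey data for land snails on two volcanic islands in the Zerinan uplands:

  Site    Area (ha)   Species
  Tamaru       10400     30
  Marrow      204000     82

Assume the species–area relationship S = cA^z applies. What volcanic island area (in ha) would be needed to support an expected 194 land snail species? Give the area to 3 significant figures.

z = ln(82/30) / ln(204000/10400) = 1.0055 / 2.9763 = 0.3378
c = 30 / 10400^0.3378 = 30 / 22.76 = 1.318
A = (194/1.318)^(1/0.3378) ⇒ ln A = ln(147.2)/0.3378 = 14.7748
A = e^14.7748 ≈ 2609894 ha

2610000 ha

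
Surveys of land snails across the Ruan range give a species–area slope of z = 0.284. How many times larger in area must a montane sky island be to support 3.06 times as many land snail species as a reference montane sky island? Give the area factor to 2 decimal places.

51.32

(A₂/A₁)^0.284 = 3.06, so A₂/A₁ = 3.06^(1/0.284) = 3.06^3.521
ln(A₂/A₁) = ln 3.06 / 0.284 = 1.1184 / 0.284 = 3.9381
A₂/A₁ = e^3.9381 ≈ 51.32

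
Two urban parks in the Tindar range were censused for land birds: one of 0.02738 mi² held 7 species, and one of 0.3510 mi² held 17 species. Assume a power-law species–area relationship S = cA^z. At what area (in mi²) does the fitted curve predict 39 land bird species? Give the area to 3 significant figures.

3.82 mi²

z = ln(17/7) / ln(0.351/0.02738) = 0.8873 / 2.5510 = 0.3478
c = 7 / 0.02738^0.3478 = 7 / 0.2861 = 24.47
A = (39/24.47)^(1/0.3478) ⇒ ln A = ln(1.594)/0.3478 = 1.3403
A = e^1.3403 ≈ 3.82 mi²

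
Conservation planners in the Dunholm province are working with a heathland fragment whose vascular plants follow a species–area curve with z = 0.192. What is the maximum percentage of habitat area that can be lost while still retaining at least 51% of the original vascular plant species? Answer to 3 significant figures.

97.0%

Need (A_new/A_old)^0.192 = 0.51, so A_new/A_old = 0.51^(1/0.192) = 0.51^5.208
ln(A_new/A_old) = ln 0.51 / 0.192 = -0.6733 / 0.192 = -3.5070
A_new/A_old = e^-3.5070 ≈ 0.02999
Fraction that can be lost = 1 − 0.02999 = 0.97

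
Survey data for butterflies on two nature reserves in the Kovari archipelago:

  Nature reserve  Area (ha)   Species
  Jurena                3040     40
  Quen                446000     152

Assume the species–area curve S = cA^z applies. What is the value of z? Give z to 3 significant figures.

Taking logs: ln S = ln c + z ln A, so z = (ln S₂ − ln S₁)/(ln A₂ − ln A₁).
z = ln(152/40) / ln(446000/3040) = ln(3.8) / ln(146.7) = 1.3350 / 4.9885 = 0.2676

0.268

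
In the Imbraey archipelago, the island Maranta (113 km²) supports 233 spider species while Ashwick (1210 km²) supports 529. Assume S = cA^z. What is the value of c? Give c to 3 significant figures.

z = ln(S₂/S₁) / ln(A₂/A₁) = ln(529/233) / ln(1210/113) = 0.8199 / 2.3710 = 0.3458
c = S₁ / A₁^z = 233 / 113^0.3458 = 233 / 5.129 = 45.43

45.4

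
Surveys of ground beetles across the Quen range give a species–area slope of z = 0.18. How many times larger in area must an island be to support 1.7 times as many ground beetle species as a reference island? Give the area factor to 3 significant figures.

19.1

(A₂/A₁)^0.18 = 1.7, so A₂/A₁ = 1.7^(1/0.18) = 1.7^5.556
ln(A₂/A₁) = ln 1.7 / 0.18 = 0.5306 / 0.18 = 2.9479
A₂/A₁ = e^2.9479 ≈ 19.07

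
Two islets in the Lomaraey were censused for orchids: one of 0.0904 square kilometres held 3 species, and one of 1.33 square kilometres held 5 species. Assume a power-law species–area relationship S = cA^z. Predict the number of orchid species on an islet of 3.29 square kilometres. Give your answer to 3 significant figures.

z = ln(5/3) / ln(1.33/0.0904) = 0.5108 / 2.6887 = 0.1900
c = 3 / 0.0904^0.1900 = 3 / 0.6334 = 4.736
S₃ = 4.736 × 3.29^0.1900 = 4.736 × 1.254 ≈ 5.939

5.94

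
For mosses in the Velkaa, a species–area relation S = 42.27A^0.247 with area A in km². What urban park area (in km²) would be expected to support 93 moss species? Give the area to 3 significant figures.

24.3 km²

93 = 42.27 × A^0.247  ⇒  A^0.247 = 93/42.27 = 2.2
ln A = ln(2.2) / 0.247 = 0.7885 / 0.247 = 3.1924
A = e^3.1924 ≈ 24.35 km²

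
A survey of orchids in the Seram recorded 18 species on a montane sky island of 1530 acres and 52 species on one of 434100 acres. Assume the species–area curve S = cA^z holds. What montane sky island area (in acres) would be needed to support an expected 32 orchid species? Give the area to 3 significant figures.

z = ln(52/18) / ln(434100/1530) = 1.0609 / 5.6480 = 0.1878
c = 18 / 1530^0.1878 = 18 / 3.964 = 4.54
A = (32/4.54)^(1/0.1878) ⇒ ln A = ln(7.048)/0.1878 = 10.3962
A = e^10.3962 ≈ 32736 acres

32700 acres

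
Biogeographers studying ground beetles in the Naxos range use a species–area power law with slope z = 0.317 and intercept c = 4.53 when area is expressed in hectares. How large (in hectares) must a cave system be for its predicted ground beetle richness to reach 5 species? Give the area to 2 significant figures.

1.4 hectares

5 = 4.53 × A^0.317  ⇒  A^0.317 = 5/4.53 = 1.104
ln A = ln(1.104) / 0.317 = 0.0987 / 0.317 = 0.3114
A = e^0.3114 ≈ 1.365 hectares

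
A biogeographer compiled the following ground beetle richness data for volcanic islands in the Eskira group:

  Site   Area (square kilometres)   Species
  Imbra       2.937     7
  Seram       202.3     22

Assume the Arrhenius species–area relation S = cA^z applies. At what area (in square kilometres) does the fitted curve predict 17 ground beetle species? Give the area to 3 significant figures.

z = ln(22/7) / ln(202.3/2.937) = 1.1451 / 4.2324 = 0.2706
c = 7 / 2.937^0.2706 = 7 / 1.338 = 5.23
A = (17/5.23)^(1/0.2706) ⇒ ln A = ln(3.25)/0.2706 = 4.3568
A = e^4.3568 ≈ 78.01 square kilometres

78.0 square kilometres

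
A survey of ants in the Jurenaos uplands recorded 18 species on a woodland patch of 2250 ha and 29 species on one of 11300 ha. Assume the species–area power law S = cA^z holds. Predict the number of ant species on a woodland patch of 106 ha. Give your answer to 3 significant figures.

z = ln(29/18) / ln(11300/2250) = 0.4769 / 1.6139 = 0.2955
c = 18 / 2250^0.2955 = 18 / 9.786 = 1.839
S₃ = 1.839 × 106^0.2955 = 1.839 × 3.967 ≈ 7.297

7.30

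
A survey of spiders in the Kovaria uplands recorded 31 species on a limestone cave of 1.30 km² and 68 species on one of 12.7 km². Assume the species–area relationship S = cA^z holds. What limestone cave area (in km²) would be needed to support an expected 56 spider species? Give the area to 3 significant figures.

7.23 km²

z = ln(68/31) / ln(12.7/1.3) = 0.7855 / 2.2792 = 0.3446
c = 31 / 1.3^0.3446 = 31 / 1.095 = 28.32
A = (56/28.32)^(1/0.3446) ⇒ ln A = ln(1.977)/0.3446 = 1.9782
A = e^1.9782 ≈ 7.23 km²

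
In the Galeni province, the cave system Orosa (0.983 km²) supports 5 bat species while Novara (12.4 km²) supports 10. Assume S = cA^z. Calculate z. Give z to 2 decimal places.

Taking logs: ln S = ln c + z ln A, so z = (ln S₂ − ln S₁)/(ln A₂ − ln A₁).
z = ln(10/5) / ln(12.4/0.983) = ln(2) / ln(12.61) = 0.6931 / 2.5348 = 0.2734

0.27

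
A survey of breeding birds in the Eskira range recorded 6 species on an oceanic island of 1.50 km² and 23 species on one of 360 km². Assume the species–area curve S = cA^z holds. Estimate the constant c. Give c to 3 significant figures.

5.43

z = ln(S₂/S₁) / ln(A₂/A₁) = ln(23/6) / ln(360/1.5) = 1.3437 / 5.4806 = 0.2452
c = S₁ / A₁^z = 6 / 1.5^0.2452 = 6 / 1.105 = 5.432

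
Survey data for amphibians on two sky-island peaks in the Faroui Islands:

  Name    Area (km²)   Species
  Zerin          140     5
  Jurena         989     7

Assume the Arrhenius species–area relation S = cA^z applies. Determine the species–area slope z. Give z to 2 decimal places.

Taking logs: ln S = ln c + z ln A, so z = (ln S₂ − ln S₁)/(ln A₂ − ln A₁).
z = ln(7/5) / ln(989/140) = ln(1.4) / ln(7.064) = 0.3365 / 1.9551 = 0.1721

0.17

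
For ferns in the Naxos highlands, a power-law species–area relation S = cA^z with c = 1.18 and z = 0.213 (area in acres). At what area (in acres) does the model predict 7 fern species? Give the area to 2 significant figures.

7 = 1.18 × A^0.213  ⇒  A^0.213 = 7/1.18 = 5.932
ln A = ln(5.932) / 0.213 = 1.7804 / 0.213 = 8.3587
A = e^8.3587 ≈ 4267 acres

4300 acres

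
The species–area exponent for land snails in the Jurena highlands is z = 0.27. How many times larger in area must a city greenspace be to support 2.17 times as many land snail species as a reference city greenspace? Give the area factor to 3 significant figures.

(A₂/A₁)^0.27 = 2.17, so A₂/A₁ = 2.17^(1/0.27) = 2.17^3.704
ln(A₂/A₁) = ln 2.17 / 0.27 = 0.7747 / 0.27 = 2.8694
A₂/A₁ = e^2.8694 ≈ 17.63

17.6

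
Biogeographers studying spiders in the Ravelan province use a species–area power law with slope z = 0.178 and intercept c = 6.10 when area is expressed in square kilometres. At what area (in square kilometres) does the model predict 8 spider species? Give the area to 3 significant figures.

8 = 6.1 × A^0.178  ⇒  A^0.178 = 8/6.1 = 1.311
ln A = ln(1.311) / 0.178 = 0.2712 / 0.178 = 1.5233
A = e^1.5233 ≈ 4.587 square kilometres

4.59 square kilometres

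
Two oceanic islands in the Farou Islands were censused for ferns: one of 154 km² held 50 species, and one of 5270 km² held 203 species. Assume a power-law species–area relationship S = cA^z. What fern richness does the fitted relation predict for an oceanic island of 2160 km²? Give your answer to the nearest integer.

z = ln(203/50) / ln(5270/154) = 1.4012 / 3.5328 = 0.3966
c = 50 / 154^0.3966 = 50 / 7.372 = 6.782
S₃ = 6.782 × 2160^0.3966 = 6.782 × 21.01 ≈ 142.5

143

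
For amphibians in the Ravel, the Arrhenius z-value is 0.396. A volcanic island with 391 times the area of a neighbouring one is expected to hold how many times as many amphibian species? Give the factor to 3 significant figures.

S₂/S₁ = (A₂/A₁)^z = 391^0.396
ln(S₂/S₁) = 0.396 × ln 391 = 0.396 × 5.9687 = 2.3636
S₂/S₁ = e^2.3636 ≈ 10.63

10.6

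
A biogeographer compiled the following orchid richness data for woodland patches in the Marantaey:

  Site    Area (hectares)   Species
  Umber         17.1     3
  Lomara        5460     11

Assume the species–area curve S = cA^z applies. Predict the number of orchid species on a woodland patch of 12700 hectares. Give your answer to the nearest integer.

13

z = ln(11/3) / ln(5460/17.1) = 1.2993 / 5.7661 = 0.2253
c = 3 / 17.1^0.2253 = 3 / 1.896 = 1.582
S₃ = 1.582 × 12700^0.2253 = 1.582 × 8.408 ≈ 13.3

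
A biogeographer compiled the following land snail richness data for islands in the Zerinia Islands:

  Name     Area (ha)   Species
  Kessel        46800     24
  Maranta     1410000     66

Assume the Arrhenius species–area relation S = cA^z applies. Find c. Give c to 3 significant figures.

0.984

z = ln(S₂/S₁) / ln(A₂/A₁) = ln(66/24) / ln(1410000/46800) = 1.0116 / 3.4055 = 0.2971
c = S₁ / A₁^z = 24 / 46800^0.2971 = 24 / 24.4 = 0.9838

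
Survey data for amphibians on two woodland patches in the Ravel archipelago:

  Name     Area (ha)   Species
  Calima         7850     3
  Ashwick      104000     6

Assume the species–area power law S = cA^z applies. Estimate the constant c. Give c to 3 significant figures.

0.271

z = ln(S₂/S₁) / ln(A₂/A₁) = ln(6/3) / ln(104000/7850) = 0.6931 / 2.5839 = 0.2683
c = S₁ / A₁^z = 3 / 7850^0.2683 = 3 / 11.09 = 0.2706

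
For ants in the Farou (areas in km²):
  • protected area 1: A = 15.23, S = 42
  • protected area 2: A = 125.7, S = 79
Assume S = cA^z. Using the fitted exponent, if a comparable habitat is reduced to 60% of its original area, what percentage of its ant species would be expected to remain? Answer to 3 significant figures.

85.8%

z = ln(79/42) / ln(125.7/15.23) = 0.6318 / 2.1106 = 0.2993
S_new/S_old = (A_new/A_old)^z = 0.6^0.2993 = exp(0.2993 × -0.5108) = 0.8582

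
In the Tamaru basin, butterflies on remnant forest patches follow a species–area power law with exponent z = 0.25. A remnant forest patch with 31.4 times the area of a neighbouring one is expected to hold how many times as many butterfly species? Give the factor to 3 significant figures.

S₂/S₁ = (A₂/A₁)^z = 31.4^0.25
ln(S₂/S₁) = 0.25 × ln 31.4 = 0.25 × 3.4468 = 0.8617
S₂/S₁ = e^0.8617 ≈ 2.367

2.37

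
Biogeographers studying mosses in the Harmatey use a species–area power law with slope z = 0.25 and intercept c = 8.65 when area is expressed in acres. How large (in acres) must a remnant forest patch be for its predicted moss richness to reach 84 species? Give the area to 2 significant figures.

8900 acres

84 = 8.65 × A^0.25  ⇒  A^0.25 = 84/8.65 = 9.711
ln A = ln(9.711) / 0.25 = 2.2733 / 0.25 = 9.0930
A = e^9.0930 ≈ 8893 acres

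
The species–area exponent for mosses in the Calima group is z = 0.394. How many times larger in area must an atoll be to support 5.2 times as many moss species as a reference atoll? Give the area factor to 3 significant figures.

65.7

(A₂/A₁)^0.394 = 5.2, so A₂/A₁ = 5.2^(1/0.394) = 5.2^2.538
ln(A₂/A₁) = ln 5.2 / 0.394 = 1.6487 / 0.394 = 4.1844
A₂/A₁ = e^4.1844 ≈ 65.65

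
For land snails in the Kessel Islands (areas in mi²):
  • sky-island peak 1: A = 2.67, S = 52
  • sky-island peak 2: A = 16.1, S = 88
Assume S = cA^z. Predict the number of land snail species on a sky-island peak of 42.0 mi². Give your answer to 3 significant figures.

117

z = ln(88/52) / ln(16.1/2.67) = 0.5261 / 1.7967 = 0.2928
c = 52 / 2.67^0.2928 = 52 / 1.333 = 39
S₃ = 39 × 42^0.2928 = 39 × 2.987 ≈ 116.5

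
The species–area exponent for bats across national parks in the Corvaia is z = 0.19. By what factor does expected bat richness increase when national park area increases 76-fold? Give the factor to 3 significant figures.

2.28

S₂/S₁ = (A₂/A₁)^z = 76^0.19
ln(S₂/S₁) = 0.19 × ln 76 = 0.19 × 4.3307 = 0.8228
S₂/S₁ = e^0.8228 ≈ 2.277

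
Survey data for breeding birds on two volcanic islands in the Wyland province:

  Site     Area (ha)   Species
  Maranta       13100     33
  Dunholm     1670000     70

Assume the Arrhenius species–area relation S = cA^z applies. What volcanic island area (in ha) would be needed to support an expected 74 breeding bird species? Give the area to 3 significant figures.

z = ln(70/33) / ln(1670000/13100) = 0.7520 / 4.8480 = 0.1551
c = 33 / 13100^0.1551 = 33 / 4.352 = 7.583
A = (74/7.583)^(1/0.1551) ⇒ ln A = ln(9.758)/0.1551 = 14.6866
A = e^14.6866 ≈ 2389479 ha

2390000 ha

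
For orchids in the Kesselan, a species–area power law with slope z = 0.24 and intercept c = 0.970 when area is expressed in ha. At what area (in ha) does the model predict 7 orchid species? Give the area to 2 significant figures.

7 = 0.97 × A^0.24  ⇒  A^0.24 = 7/0.97 = 7.216
ln A = ln(7.216) / 0.24 = 1.9764 / 0.24 = 8.2349
A = e^8.2349 ≈ 3770 ha

3800 ha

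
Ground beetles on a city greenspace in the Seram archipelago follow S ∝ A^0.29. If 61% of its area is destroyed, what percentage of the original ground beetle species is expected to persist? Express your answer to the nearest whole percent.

76%

S_new/S_old = (A_new/A_old)^z = 0.39^0.29
= exp(0.29 × ln 0.39) = exp(0.29 × -0.9416) = exp(-0.2731) ≈ 0.761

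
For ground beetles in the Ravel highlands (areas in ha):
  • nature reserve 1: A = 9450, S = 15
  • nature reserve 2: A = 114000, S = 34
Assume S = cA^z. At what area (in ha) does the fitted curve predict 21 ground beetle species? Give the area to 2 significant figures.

z = ln(34/15) / ln(114000/9450) = 0.8183 / 2.4902 = 0.3286
c = 15 / 9450^0.3286 = 15 / 20.25 = 0.7408
A = (21/0.7408)^(1/0.3286) ⇒ ln A = ln(28.35)/0.3286 = 10.1777
A = e^10.1777 ≈ 26309 ha

26000 ha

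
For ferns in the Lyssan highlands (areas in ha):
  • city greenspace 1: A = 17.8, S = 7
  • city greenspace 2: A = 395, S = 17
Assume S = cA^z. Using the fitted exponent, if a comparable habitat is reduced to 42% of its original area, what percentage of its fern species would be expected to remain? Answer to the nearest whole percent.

78%

z = ln(17/7) / ln(395/17.8) = 0.8873 / 3.0997 = 0.2863
S_new/S_old = (A_new/A_old)^z = 0.42^0.2863 = exp(0.2863 × -0.8675) = 0.7801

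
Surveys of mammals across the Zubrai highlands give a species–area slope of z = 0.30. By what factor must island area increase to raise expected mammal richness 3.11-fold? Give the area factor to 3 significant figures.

(A₂/A₁)^0.3 = 3.11, so A₂/A₁ = 3.11^(1/0.3) = 3.11^3.333
ln(A₂/A₁) = ln 3.11 / 0.3 = 1.1346 / 0.3 = 3.7821
A₂/A₁ = e^3.7821 ≈ 43.91

43.9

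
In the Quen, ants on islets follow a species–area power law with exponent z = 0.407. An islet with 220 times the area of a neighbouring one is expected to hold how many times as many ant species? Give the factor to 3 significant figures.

S₂/S₁ = (A₂/A₁)^z = 220^0.407
ln(S₂/S₁) = 0.407 × ln 220 = 0.407 × 5.3936 = 2.1952
S₂/S₁ = e^2.1952 ≈ 8.982

8.98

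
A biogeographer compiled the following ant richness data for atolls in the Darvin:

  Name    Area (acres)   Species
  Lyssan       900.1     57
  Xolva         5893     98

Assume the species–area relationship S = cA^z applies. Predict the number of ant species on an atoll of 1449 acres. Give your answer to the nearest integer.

65

z = ln(98/57) / ln(5893/900.1) = 0.5419 / 1.8790 = 0.2884
c = 57 / 900.1^0.2884 = 57 / 7.113 = 8.014
S₃ = 8.014 × 1449^0.2884 = 8.014 × 8.16 ≈ 65.39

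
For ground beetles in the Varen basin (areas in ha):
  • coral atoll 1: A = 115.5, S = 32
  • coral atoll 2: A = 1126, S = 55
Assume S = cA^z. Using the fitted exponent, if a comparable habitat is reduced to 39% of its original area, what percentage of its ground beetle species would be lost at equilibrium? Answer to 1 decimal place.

20.1%

z = ln(55/32) / ln(1126/115.5) = 0.5416 / 2.2772 = 0.2378
S_new/S_old = (A_new/A_old)^z = 0.39^0.2378 = exp(0.2378 × -0.9416) = 0.7994
Fraction lost = 1 − 0.7994 = 0.2006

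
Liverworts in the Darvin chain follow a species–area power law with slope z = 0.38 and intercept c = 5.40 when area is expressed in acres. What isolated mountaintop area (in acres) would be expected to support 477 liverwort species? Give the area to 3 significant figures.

132000 acres

477 = 5.4 × A^0.38  ⇒  A^0.38 = 477/5.4 = 88.33
ln A = ln(88.33) / 0.38 = 4.4811 / 0.38 = 11.7924
A = e^11.7924 ≈ 132245 acres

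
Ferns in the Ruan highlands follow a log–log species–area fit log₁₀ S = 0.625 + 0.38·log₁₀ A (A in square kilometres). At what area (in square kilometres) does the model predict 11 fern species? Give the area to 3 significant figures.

12.5 square kilometres

11 = 4.217 × A^0.38  ⇒  A^0.38 = 11/4.217 = 2.609
ln A = ln(2.609) / 0.38 = 0.9588 / 0.38 = 2.5231
A = e^2.5231 ≈ 12.47 square kilometres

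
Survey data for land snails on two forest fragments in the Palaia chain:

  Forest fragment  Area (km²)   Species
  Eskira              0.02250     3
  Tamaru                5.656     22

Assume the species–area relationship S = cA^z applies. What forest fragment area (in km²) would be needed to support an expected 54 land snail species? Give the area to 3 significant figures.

68.3 km²

z = ln(22/3) / ln(5.656/0.0225) = 1.9924 / 5.5270 = 0.3605
c = 3 / 0.0225^0.3605 = 3 / 0.2547 = 11.78
A = (54/11.78)^(1/0.3605) ⇒ ln A = ln(4.584)/0.3605 = 4.2236
A = e^4.2236 ≈ 68.28 km²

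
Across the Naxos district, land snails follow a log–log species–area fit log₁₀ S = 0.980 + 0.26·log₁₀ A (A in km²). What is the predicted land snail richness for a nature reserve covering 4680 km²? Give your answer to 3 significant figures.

86.0

S = 9.55 × 4680^0.26
ln S = ln 9.55 + 0.26 × ln 4680 = 2.2565 + 0.26 × 8.4511 = 4.4538
S = e^4.4538 ≈ 85.95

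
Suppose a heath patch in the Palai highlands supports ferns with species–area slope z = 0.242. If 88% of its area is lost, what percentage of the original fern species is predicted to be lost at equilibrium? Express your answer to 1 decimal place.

40.1%

S_new/S_old = (A_new/A_old)^z = 0.12^0.242
= exp(0.242 × ln 0.12) = exp(0.242 × -2.1203) = exp(-0.5131) ≈ 0.5986
Fraction lost = 1 − 0.5986 = 0.4014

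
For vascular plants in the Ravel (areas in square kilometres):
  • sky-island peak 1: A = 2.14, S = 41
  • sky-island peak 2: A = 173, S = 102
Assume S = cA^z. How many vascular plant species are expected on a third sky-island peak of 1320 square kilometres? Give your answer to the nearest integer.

155

z = ln(102/41) / ln(173/2.14) = 0.9114 / 4.3925 = 0.2075
c = 41 / 2.14^0.2075 = 41 / 1.171 = 35.01
S₃ = 35.01 × 1320^0.2075 = 35.01 × 4.441 ≈ 155.5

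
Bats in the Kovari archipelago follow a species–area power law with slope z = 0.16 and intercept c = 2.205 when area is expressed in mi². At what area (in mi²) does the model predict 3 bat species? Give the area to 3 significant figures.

3 = 2.205 × A^0.16  ⇒  A^0.16 = 3/2.205 = 1.361
ln A = ln(1.361) / 0.16 = 0.3079 / 0.16 = 1.9243
A = e^1.9243 ≈ 6.85 mi²

6.85 mi²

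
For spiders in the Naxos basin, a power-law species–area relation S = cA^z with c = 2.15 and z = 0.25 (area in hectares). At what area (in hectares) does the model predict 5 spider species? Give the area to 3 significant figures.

5 = 2.15 × A^0.25  ⇒  A^0.25 = 5/2.15 = 2.326
ln A = ln(2.326) / 0.25 = 0.8440 / 0.25 = 3.3759
A = e^3.3759 ≈ 29.25 hectares

29.3 hectares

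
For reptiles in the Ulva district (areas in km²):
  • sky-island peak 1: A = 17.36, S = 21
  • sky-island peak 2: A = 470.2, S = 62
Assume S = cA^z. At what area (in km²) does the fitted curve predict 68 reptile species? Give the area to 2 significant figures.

620 km²

z = ln(62/21) / ln(470.2/17.36) = 1.0826 / 3.2990 = 0.3282
c = 21 / 17.36^0.3282 = 21 / 2.551 = 8.231
A = (68/8.231)^(1/0.3282) ⇒ ln A = ln(8.262)/0.3282 = 6.4346
A = e^6.4346 ≈ 623.1 km²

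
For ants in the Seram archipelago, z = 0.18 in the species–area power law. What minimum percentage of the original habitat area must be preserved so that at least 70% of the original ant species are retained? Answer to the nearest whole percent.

14%

Need (A_new/A_old)^0.18 = 0.7, so A_new/A_old = 0.7^(1/0.18) = 0.7^5.556
ln(A_new/A_old) = ln 0.7 / 0.18 = -0.3567 / 0.18 = -1.9815
A_new/A_old = e^-1.9815 ≈ 0.1379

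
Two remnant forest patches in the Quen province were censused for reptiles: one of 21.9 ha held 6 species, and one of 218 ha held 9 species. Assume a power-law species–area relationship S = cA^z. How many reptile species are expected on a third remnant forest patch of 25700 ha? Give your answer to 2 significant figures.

21

z = ln(9/6) / ln(218/21.9) = 0.4055 / 2.2980 = 0.1764
c = 6 / 21.9^0.1764 = 6 / 1.724 = 3.48
S₃ = 3.48 × 25700^0.1764 = 3.48 × 5.999 ≈ 20.88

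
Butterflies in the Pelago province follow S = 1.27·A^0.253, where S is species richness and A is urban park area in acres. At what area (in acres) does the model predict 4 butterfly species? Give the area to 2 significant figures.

4 = 1.27 × A^0.253  ⇒  A^0.253 = 4/1.27 = 3.15
ln A = ln(3.15) / 0.253 = 1.1473 / 0.253 = 4.5347
A = e^4.5347 ≈ 93.19 acres

93 acres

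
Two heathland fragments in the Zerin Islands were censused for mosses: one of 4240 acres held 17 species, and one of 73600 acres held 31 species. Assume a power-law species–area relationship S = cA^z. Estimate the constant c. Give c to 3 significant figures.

2.93

z = ln(S₂/S₁) / ln(A₂/A₁) = ln(31/17) / ln(73600/4240) = 0.6008 / 2.8541 = 0.2105
c = S₁ / A₁^z = 17 / 4240^0.2105 = 17 / 5.802 = 2.93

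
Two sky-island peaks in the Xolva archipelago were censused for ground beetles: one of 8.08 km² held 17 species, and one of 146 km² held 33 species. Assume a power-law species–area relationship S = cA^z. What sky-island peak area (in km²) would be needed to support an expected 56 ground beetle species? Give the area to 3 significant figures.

1470 km²

z = ln(33/17) / ln(146/8.08) = 0.6633 / 2.8942 = 0.2292
c = 17 / 8.08^0.2292 = 17 / 1.614 = 10.53
A = (56/10.53)^(1/0.2292) ⇒ ln A = ln(5.317)/0.2292 = 7.2912
A = e^7.2912 ≈ 1467 km²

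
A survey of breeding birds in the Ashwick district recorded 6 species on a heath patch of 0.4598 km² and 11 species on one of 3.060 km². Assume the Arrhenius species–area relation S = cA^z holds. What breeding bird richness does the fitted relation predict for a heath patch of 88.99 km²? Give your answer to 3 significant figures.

32.3

z = ln(11/6) / ln(3.06/0.4598) = 0.6061 / 1.8954 = 0.3198
c = 6 / 0.4598^0.3198 = 6 / 0.78 = 7.692
S₃ = 7.692 × 88.99^0.3198 = 7.692 × 4.201 ≈ 32.32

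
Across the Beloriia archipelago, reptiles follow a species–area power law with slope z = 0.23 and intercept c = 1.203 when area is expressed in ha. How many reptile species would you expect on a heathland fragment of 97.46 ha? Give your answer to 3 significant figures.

S = 1.203 × 97.46^0.23
ln S = ln 1.203 + 0.23 × ln 97.46 = 0.1848 + 0.23 × 4.5794 = 1.2381
S = e^1.2381 ≈ 3.449

3.45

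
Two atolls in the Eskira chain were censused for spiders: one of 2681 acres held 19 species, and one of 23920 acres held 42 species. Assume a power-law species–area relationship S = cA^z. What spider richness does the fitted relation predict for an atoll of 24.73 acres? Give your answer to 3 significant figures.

3.48

z = ln(42/19) / ln(23920/2681) = 0.7932 / 2.1885 = 0.3624
c = 19 / 2681^0.3624 = 19 / 17.48 = 1.087
S₃ = 1.087 × 24.73^0.3624 = 1.087 × 3.199 ≈ 3.476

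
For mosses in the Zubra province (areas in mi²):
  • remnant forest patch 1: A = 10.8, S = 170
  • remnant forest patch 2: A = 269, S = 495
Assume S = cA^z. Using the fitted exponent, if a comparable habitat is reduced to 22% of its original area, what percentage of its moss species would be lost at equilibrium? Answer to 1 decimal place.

39.5%

z = ln(495/170) / ln(269/10.8) = 1.0688 / 3.2152 = 0.3324
S_new/S_old = (A_new/A_old)^z = 0.22^0.3324 = exp(0.3324 × -1.5141) = 0.6045
Fraction lost = 1 − 0.6045 = 0.3955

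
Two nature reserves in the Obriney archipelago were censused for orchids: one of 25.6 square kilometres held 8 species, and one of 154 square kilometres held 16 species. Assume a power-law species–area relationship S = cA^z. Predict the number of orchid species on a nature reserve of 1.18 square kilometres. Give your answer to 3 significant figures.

2.44

z = ln(16/8) / ln(154/25.6) = 0.6931 / 1.7944 = 0.3863
c = 8 / 25.6^0.3863 = 8 / 3.499 = 2.286
S₃ = 2.286 × 1.18^0.3863 = 2.286 × 1.066 ≈ 2.437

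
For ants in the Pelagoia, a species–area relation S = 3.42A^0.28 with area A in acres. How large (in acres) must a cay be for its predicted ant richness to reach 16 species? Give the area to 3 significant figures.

16 = 3.42 × A^0.28  ⇒  A^0.28 = 16/3.42 = 4.678
ln A = ln(4.678) / 0.28 = 1.5429 / 0.28 = 5.5105
A = e^5.5105 ≈ 247.3 acres

247 acres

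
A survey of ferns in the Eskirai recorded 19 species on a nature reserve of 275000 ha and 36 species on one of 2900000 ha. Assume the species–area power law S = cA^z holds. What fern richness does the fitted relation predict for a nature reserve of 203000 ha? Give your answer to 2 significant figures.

17

z = ln(36/19) / ln(2900000/275000) = 0.6391 / 2.3557 = 0.2713
c = 19 / 275000^0.2713 = 19 / 29.9 = 0.6355
S₃ = 0.6355 × 203000^0.2713 = 0.6355 × 27.53 ≈ 17.5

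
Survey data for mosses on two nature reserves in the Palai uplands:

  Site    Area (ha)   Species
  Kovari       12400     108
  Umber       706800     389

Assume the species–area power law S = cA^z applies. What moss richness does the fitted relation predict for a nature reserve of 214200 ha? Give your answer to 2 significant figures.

z = ln(389/108) / ln(706800/12400) = 1.2814 / 4.0431 = 0.3170
c = 108 / 12400^0.3170 = 108 / 19.83 = 5.445
S₃ = 5.445 × 214200^0.3170 = 5.445 × 48.93 ≈ 266.5

270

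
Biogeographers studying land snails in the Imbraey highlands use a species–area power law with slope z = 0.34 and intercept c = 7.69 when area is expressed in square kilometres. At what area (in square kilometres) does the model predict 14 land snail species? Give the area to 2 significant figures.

5.8 square kilometres

14 = 7.69 × A^0.34  ⇒  A^0.34 = 14/7.69 = 1.821
ln A = ln(1.821) / 0.34 = 0.5991 / 0.34 = 1.7622
A = e^1.7622 ≈ 5.825 square kilometres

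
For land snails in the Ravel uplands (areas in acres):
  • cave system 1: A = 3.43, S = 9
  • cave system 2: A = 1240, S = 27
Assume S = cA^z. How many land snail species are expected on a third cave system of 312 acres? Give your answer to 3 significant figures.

z = ln(27/9) / ln(1240/3.43) = 1.0986 / 5.8903 = 0.1865
c = 9 / 3.43^0.1865 = 9 / 1.258 = 7.152
S₃ = 7.152 × 312^0.1865 = 7.152 × 2.919 ≈ 20.87

20.9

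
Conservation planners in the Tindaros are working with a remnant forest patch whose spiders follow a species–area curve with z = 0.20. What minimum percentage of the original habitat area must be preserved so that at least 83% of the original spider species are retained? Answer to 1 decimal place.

Need (A_new/A_old)^0.2 = 0.83, so A_new/A_old = 0.83^(1/0.2) = 0.83^5
ln(A_new/A_old) = ln 0.83 / 0.2 = -0.1863 / 0.2 = -0.9316
A_new/A_old = e^-0.9316 ≈ 0.3939

39.4%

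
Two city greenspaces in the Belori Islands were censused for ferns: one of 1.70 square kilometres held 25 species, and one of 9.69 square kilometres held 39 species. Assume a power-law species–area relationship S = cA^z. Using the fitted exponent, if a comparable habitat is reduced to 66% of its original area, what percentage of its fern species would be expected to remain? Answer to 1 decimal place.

89.9%

z = ln(39/25) / ln(9.69/1.7) = 0.4447 / 1.7405 = 0.2555
S_new/S_old = (A_new/A_old)^z = 0.66^0.2555 = exp(0.2555 × -0.4155) = 0.8993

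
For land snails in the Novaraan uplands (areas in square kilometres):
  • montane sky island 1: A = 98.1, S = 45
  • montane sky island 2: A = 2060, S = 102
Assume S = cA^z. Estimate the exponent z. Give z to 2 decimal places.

0.27

Taking logs: ln S = ln c + z ln A, so z = (ln S₂ − ln S₁)/(ln A₂ − ln A₁).
z = ln(102/45) / ln(2060/98.1) = ln(2.267) / ln(21) = 0.8183 / 3.0445 = 0.2688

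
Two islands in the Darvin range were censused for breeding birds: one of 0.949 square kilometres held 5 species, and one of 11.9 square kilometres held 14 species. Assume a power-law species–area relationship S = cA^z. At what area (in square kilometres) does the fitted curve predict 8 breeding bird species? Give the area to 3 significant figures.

z = ln(14/5) / ln(11.9/0.949) = 1.0296 / 2.5289 = 0.4071
c = 5 / 0.949^0.4071 = 5 / 0.9789 = 5.108
A = (8/5.108)^(1/0.4071) ⇒ ln A = ln(1.566)/0.4071 = 1.1020
A = e^1.1020 ≈ 3.01 square kilometres

3.01 square kilometres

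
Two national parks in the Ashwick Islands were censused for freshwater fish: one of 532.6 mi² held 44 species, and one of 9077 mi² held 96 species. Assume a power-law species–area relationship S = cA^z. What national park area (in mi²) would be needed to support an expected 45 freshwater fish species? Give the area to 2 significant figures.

580 mi²

z = ln(96/44) / ln(9077/532.6) = 0.7802 / 2.8357 = 0.2751
c = 44 / 532.6^0.2751 = 44 / 5.624 = 7.823
A = (45/7.823)^(1/0.2751) ⇒ ln A = ln(5.752)/0.2751 = 6.3595
A = e^6.3595 ≈ 577.9 mi²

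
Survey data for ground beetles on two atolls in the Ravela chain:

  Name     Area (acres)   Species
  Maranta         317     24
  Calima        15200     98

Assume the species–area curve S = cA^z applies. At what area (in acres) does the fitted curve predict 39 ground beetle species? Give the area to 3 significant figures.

1210 acres

z = ln(98/24) / ln(15200/317) = 1.4069 / 3.8701 = 0.3635
c = 24 / 317^0.3635 = 24 / 8.114 = 2.958
A = (39/2.958)^(1/0.3635) ⇒ ln A = ln(13.18)/0.3635 = 7.0944
A = e^7.0944 ≈ 1205 acres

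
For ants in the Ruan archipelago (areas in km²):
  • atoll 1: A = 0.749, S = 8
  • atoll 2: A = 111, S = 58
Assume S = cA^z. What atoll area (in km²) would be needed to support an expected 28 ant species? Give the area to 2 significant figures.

18 km²

z = ln(58/8) / ln(111/0.749) = 1.9810 / 4.9985 = 0.3963
c = 8 / 0.749^0.3963 = 8 / 0.8918 = 8.971
A = (28/8.971)^(1/0.3963) ⇒ ln A = ln(3.121)/0.3963 = 2.8720
A = e^2.8720 ≈ 17.67 km²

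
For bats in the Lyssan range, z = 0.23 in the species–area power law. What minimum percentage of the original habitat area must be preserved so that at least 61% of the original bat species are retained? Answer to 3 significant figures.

11.7%

Need (A_new/A_old)^0.23 = 0.61, so A_new/A_old = 0.61^(1/0.23) = 0.61^4.348
ln(A_new/A_old) = ln 0.61 / 0.23 = -0.4943 / 0.23 = -2.1491
A_new/A_old = e^-2.1491 ≈ 0.1166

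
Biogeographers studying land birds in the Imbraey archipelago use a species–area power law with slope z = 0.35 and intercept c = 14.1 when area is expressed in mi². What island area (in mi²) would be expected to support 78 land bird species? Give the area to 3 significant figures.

78 = 14.1 × A^0.35  ⇒  A^0.35 = 78/14.1 = 5.532
ln A = ln(5.532) / 0.35 = 1.7105 / 0.35 = 4.8872
A = e^4.8872 ≈ 132.6 mi²

133 mi²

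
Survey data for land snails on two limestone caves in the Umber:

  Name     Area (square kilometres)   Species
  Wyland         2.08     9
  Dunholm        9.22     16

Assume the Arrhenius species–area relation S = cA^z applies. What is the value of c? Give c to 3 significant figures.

z = ln(S₂/S₁) / ln(A₂/A₁) = ln(16/9) / ln(9.22/2.08) = 0.5754 / 1.4890 = 0.3864
c = S₁ / A₁^z = 9 / 2.08^0.3864 = 9 / 1.327 = 6.782

6.78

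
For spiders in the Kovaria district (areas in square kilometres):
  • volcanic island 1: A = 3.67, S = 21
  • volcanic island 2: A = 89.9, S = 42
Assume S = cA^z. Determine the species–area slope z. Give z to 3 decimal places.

Taking logs: ln S = ln c + z ln A, so z = (ln S₂ − ln S₁)/(ln A₂ − ln A₁).
z = ln(42/21) / ln(89.9/3.67) = ln(2) / ln(24.5) = 0.6931 / 3.1985 = 0.2167

0.217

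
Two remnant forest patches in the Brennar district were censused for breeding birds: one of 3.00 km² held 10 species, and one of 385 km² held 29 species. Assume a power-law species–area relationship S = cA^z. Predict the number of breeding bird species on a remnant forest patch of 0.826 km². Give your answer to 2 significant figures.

7.5

z = ln(29/10) / ln(385/3) = 1.0647 / 4.8546 = 0.2193
c = 10 / 3^0.2193 = 10 / 1.272 = 7.859
S₃ = 7.859 × 0.826^0.2193 = 7.859 × 0.9589 ≈ 7.536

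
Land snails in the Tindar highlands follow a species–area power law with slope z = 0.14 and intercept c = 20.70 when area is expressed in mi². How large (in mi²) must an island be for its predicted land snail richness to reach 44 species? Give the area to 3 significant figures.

218 mi²

44 = 20.7 × A^0.14  ⇒  A^0.14 = 44/20.7 = 2.126
ln A = ln(2.126) / 0.14 = 0.7541 / 0.14 = 5.3861
A = e^5.3861 ≈ 218.4 mi²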